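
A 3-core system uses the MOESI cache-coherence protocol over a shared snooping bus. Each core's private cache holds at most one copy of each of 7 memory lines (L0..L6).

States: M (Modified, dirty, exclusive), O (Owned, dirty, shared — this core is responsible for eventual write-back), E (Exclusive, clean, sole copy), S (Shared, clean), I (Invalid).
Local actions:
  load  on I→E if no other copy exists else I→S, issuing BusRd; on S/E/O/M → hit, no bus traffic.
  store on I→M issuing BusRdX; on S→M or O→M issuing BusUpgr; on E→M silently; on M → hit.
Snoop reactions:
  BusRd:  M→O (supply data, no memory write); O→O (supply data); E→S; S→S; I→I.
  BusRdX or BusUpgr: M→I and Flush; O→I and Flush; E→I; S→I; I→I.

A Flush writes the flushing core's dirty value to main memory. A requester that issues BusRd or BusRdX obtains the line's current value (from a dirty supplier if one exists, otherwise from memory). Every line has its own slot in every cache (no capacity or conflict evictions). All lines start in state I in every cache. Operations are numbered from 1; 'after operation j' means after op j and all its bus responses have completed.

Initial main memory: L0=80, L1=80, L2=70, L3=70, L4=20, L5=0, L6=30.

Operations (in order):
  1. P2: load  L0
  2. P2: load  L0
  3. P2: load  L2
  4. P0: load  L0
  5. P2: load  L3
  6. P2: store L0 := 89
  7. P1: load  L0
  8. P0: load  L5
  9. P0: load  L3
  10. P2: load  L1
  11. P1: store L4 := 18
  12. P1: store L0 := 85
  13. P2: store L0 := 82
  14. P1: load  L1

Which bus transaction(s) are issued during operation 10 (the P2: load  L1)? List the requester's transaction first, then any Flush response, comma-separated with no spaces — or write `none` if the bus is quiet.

  op1 P2: load  L0 → I/I/E on L0; bus BusRd; mem=80
  op2 P2: load  L0 → I/I/E on L0; bus (none); mem=80
  op3 P2: load  L2 → I/I/E on L2; bus BusRd; mem=70
  op4 P0: load  L0 → S/I/S on L0; bus BusRd; mem=80
  op5 P2: load  L3 → I/I/E on L3; bus BusRd; mem=70
  op6 P2: store L0 := 89 → I/I/M on L0; bus BusUpgr; mem=80
  op7 P1: load  L0 → I/S/O on L0; bus BusRd; mem=80
  op8 P0: load  L5 → E/I/I on L5; bus BusRd; mem=0
  op9 P0: load  L3 → S/I/S on L3; bus BusRd; mem=70
  op10 P2: load  L1 → I/I/E on L1; bus BusRd; mem=80
  op11 P1: store L4 := 18 → I/M/I on L4; bus BusRdX; mem=20
  op12 P1: store L0 := 85 → I/M/I on L0; bus BusUpgr Flush; mem=89
  op13 P2: store L0 := 82 → I/I/M on L0; bus BusRdX Flush; mem=85
  op14 P1: load  L1 → I/S/S on L1; bus BusRd; mem=80

bus = BusRd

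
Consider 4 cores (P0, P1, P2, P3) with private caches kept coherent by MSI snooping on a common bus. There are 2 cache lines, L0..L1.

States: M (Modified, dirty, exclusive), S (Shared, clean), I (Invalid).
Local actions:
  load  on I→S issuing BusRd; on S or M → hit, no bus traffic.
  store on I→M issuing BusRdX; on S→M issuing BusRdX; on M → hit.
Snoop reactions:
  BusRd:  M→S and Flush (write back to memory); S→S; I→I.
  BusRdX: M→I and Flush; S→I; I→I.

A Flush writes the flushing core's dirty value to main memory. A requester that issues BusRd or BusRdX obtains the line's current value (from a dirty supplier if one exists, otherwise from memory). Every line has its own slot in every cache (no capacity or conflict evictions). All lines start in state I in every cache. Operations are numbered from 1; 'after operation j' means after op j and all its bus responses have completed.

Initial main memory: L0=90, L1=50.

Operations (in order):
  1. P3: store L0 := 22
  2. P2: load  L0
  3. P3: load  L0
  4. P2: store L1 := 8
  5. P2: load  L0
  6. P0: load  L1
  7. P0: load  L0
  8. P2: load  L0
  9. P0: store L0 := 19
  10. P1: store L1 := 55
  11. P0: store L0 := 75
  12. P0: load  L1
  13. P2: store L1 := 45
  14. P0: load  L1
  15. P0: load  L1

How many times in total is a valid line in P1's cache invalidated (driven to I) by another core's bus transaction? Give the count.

  op1 P3: store L0 := 22 → I/I/I/M on L0; bus BusRdX; mem=90
  op2 P2: load  L0 → I/I/S/S on L0; bus BusRd Flush; mem=22
  op3 P3: load  L0 → I/I/S/S on L0; bus (none); mem=22
  op4 P2: store L1 := 8 → I/I/M/I on L1; bus BusRdX; mem=50
  op5 P2: load  L0 → I/I/S/S on L0; bus (none); mem=22
  op6 P0: load  L1 → S/I/S/I on L1; bus BusRd Flush; mem=8
  op7 P0: load  L0 → S/I/S/S on L0; bus BusRd; mem=22
  op8 P2: load  L0 → S/I/S/S on L0; bus (none); mem=22
  op9 P0: store L0 := 19 → M/I/I/I on L0; bus BusRdX; mem=22
  op10 P1: store L1 := 55 → I/M/I/I on L1; bus BusRdX; mem=8
  op11 P0: store L0 := 75 → M/I/I/I on L0; bus (none); mem=22
  op12 P0: load  L1 → S/S/I/I on L1; bus BusRd Flush; mem=55
  op13 P2: store L1 := 45 → I/I/M/I on L1; bus BusRdX; mem=55
  op14 P0: load  L1 → S/I/S/I on L1; bus BusRd Flush; mem=45
  op15 P0: load  L1 → S/I/S/I on L1; bus (none); mem=45

invalidations = 1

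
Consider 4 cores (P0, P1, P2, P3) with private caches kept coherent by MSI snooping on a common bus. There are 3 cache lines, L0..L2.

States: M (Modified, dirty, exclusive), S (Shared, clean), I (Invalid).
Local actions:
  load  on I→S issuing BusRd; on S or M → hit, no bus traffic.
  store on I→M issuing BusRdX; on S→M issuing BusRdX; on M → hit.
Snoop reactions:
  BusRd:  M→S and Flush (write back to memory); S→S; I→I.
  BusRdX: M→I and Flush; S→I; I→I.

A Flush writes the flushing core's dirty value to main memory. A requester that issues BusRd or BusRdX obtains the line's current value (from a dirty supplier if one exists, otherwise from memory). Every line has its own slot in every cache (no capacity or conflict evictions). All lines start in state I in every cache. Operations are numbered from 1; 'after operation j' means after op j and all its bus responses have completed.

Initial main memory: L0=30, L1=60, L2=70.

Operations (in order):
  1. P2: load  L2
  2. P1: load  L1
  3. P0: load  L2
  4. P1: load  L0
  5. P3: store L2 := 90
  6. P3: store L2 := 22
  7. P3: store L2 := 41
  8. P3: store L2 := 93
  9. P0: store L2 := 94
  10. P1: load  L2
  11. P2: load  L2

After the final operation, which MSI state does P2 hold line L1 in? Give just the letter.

state = I

  op1 P2: load  L2 → I/I/S/I on L2; bus BusRd; mem=70
  op2 P1: load  L1 → I/S/I/I on L1; bus BusRd; mem=60
  op3 P0: load  L2 → S/I/S/I on L2; bus BusRd; mem=70
  op4 P1: load  L0 → I/S/I/I on L0; bus BusRd; mem=30
  op5 P3: store L2 := 90 → I/I/I/M on L2; bus BusRdX; mem=70
  op6 P3: store L2 := 22 → I/I/I/M on L2; bus (none); mem=70
  op7 P3: store L2 := 41 → I/I/I/M on L2; bus (none); mem=70
  op8 P3: store L2 := 93 → I/I/I/M on L2; bus (none); mem=70
  op9 P0: store L2 := 94 → M/I/I/I on L2; bus BusRdX Flush; mem=93
  op10 P1: load  L2 → S/S/I/I on L2; bus BusRd Flush; mem=94
  op11 P2: load  L2 → S/S/S/I on L2; bus BusRd; mem=94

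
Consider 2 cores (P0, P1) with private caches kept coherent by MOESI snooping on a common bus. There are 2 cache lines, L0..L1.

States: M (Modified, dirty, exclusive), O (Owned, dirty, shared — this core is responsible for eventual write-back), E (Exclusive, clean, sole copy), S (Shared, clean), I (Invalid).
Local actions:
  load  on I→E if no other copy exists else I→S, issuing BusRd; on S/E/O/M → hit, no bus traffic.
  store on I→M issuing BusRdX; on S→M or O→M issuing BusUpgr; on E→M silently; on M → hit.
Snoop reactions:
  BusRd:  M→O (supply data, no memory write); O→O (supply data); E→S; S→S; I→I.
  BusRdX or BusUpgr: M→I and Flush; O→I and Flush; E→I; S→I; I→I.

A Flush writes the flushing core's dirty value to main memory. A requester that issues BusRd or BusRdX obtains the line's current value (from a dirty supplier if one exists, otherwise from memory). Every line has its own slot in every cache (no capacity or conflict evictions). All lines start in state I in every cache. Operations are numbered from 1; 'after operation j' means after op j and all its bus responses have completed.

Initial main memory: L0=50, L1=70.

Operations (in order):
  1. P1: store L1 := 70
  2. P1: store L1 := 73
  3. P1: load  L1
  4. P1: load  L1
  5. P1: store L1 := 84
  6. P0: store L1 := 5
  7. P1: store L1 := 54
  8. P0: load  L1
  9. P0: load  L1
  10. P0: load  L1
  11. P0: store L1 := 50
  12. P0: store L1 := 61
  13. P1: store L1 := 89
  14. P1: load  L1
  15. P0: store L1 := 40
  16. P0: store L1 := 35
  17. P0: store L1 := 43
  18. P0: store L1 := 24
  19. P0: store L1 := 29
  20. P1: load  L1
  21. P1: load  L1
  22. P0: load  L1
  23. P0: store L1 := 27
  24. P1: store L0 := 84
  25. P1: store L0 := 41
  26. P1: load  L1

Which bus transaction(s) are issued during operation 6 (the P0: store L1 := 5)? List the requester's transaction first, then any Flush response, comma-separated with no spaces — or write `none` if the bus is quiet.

bus = BusRdX,Flush

[1] P1: store L1 := 70 | P0:I, P1:M(70) | bus: BusRdX
[2] P1: store L1 := 73 | P0:I, P1:M(73) | bus: none
[3] P1: load  L1 | P0:I, P1:M(73) | bus: none
[4] P1: load  L1 | P0:I, P1:M(73) | bus: none
[5] P1: store L1 := 84 | P0:I, P1:M(84) | bus: none
[6] P0: store L1 := 5 | P0:M(5), P1:I | bus: BusRdX,Flush
[7] P1: store L1 := 54 | P0:I, P1:M(54) | bus: BusRdX,Flush
[8] P0: load  L1 | P0:S(54), P1:O(54) | bus: BusRd
[9] P0: load  L1 | P0:S(54), P1:O(54) | bus: none
[10] P0: load  L1 | P0:S(54), P1:O(54) | bus: none
[11] P0: store L1 := 50 | P0:M(50), P1:I | bus: BusUpgr,Flush
[12] P0: store L1 := 61 | P0:M(61), P1:I | bus: none
[13] P1: store L1 := 89 | P0:I, P1:M(89) | bus: BusRdX,Flush
[14] P1: load  L1 | P0:I, P1:M(89) | bus: none
[15] P0: store L1 := 40 | P0:M(40), P1:I | bus: BusRdX,Flush
[16] P0: store L1 := 35 | P0:M(35), P1:I | bus: none
[17] P0: store L1 := 43 | P0:M(43), P1:I | bus: none
[18] P0: store L1 := 24 | P0:M(24), P1:I | bus: none
[19] P0: store L1 := 29 | P0:M(29), P1:I | bus: none
[20] P1: load  L1 | P0:O(29), P1:S(29) | bus: BusRd
[21] P1: load  L1 | P0:O(29), P1:S(29) | bus: none
[22] P0: load  L1 | P0:O(29), P1:S(29) | bus: none
[23] P0: store L1 := 27 | P0:M(27), P1:I | bus: BusUpgr
[24] P1: store L0 := 84 | P0:I, P1:M(84) | bus: BusRdX
[25] P1: store L0 := 41 | P0:I, P1:M(41) | bus: none
[26] P1: load  L1 | P0:O(27), P1:S(27) | bus: BusRd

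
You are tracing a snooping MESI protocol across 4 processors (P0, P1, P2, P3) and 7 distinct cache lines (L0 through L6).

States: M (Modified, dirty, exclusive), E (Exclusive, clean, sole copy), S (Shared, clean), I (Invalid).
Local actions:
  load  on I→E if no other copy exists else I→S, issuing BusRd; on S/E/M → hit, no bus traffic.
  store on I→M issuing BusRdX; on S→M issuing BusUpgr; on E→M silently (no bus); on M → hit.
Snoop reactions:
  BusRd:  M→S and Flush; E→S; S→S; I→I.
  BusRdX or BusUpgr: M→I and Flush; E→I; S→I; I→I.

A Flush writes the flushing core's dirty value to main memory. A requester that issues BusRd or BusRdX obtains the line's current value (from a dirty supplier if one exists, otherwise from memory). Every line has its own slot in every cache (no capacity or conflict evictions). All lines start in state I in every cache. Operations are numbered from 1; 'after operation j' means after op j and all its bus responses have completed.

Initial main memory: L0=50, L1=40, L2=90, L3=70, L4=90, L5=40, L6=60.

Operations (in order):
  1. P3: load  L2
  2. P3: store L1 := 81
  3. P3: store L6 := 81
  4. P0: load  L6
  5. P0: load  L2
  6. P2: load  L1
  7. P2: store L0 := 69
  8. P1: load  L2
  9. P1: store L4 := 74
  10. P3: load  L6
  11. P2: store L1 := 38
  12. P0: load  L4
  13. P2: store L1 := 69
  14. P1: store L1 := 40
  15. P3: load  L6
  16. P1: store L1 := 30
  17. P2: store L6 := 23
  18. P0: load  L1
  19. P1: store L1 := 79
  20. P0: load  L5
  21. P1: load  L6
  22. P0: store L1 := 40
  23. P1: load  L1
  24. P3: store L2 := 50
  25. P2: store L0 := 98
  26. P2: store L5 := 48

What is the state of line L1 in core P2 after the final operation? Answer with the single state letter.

state = I

step 1: P3: load  L2  ⟶  IIIE  (L2)  txn=BusRd  M[L2]=90
step 2: P3: store L1 := 81  ⟶  IIIM  (L1)  txn=BusRdX  M[L1]=40
step 3: P3: store L6 := 81  ⟶  IIIM  (L6)  txn=BusRdX  M[L6]=60
step 4: P0: load  L6  ⟶  SIIS  (L6)  txn=BusRd+Flush  M[L6]=81
step 5: P0: load  L2  ⟶  SIIS  (L2)  txn=BusRd  M[L2]=90
step 6: P2: load  L1  ⟶  IISS  (L1)  txn=BusRd+Flush  M[L1]=81
step 7: P2: store L0 := 69  ⟶  IIMI  (L0)  txn=BusRdX  M[L0]=50
step 8: P1: load  L2  ⟶  SSIS  (L2)  txn=BusRd  M[L2]=90
step 9: P1: store L4 := 74  ⟶  IMII  (L4)  txn=BusRdX  M[L4]=90
step 10: P3: load  L6  ⟶  SIIS  (L6)  txn=∅  M[L6]=81
step 11: P2: store L1 := 38  ⟶  IIMI  (L1)  txn=BusUpgr  M[L1]=81
step 12: P0: load  L4  ⟶  SSII  (L4)  txn=BusRd+Flush  M[L4]=74
step 13: P2: store L1 := 69  ⟶  IIMI  (L1)  txn=∅  M[L1]=81
step 14: P1: store L1 := 40  ⟶  IMII  (L1)  txn=BusRdX+Flush  M[L1]=69
step 15: P3: load  L6  ⟶  SIIS  (L6)  txn=∅  M[L6]=81
step 16: P1: store L1 := 30  ⟶  IMII  (L1)  txn=∅  M[L1]=69
step 17: P2: store L6 := 23  ⟶  IIMI  (L6)  txn=BusRdX  M[L6]=81
step 18: P0: load  L1  ⟶  SSII  (L1)  txn=BusRd+Flush  M[L1]=30
step 19: P1: store L1 := 79  ⟶  IMII  (L1)  txn=BusUpgr  M[L1]=30
step 20: P0: load  L5  ⟶  EIII  (L5)  txn=BusRd  M[L5]=40
step 21: P1: load  L6  ⟶  ISSI  (L6)  txn=BusRd+Flush  M[L6]=23
step 22: P0: store L1 := 40  ⟶  MIII  (L1)  txn=BusRdX+Flush  M[L1]=79
step 23: P1: load  L1  ⟶  SSII  (L1)  txn=BusRd+Flush  M[L1]=40
step 24: P3: store L2 := 50  ⟶  IIIM  (L2)  txn=BusUpgr  M[L2]=90
step 25: P2: store L0 := 98  ⟶  IIMI  (L0)  txn=∅  M[L0]=50
step 26: P2: store L5 := 48  ⟶  IIMI  (L5)  txn=BusRdX  M[L5]=40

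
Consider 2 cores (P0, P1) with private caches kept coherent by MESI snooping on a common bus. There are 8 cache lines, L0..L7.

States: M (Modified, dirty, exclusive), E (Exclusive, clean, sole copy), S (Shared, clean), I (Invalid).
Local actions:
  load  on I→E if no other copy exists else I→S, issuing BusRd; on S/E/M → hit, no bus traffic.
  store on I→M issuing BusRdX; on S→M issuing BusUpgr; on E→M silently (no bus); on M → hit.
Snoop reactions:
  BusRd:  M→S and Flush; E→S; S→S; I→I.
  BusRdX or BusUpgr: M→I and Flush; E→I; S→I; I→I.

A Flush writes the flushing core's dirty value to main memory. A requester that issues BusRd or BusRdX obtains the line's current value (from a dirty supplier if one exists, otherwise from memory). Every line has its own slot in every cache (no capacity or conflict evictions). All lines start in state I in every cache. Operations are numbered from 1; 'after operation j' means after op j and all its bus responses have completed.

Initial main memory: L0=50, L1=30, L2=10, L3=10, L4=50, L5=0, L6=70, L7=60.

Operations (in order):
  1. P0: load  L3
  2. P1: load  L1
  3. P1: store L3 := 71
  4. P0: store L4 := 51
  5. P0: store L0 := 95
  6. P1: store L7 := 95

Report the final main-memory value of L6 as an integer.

1. P0: load  L3  bus=[BusRd]  L3: P0=E P1=I  mem[L3]=10
2. P1: load  L1  bus=[BusRd]  L1: P0=I P1=E  mem[L1]=30
3. P1: store L3 := 71  bus=[BusRdX]  L3: P0=I P1=M  mem[L3]=10
4. P0: store L4 := 51  bus=[BusRdX]  L4: P0=M P1=I  mem[L4]=50
5. P0: store L0 := 95  bus=[BusRdX]  L0: P0=M P1=I  mem[L0]=50
6. P1: store L7 := 95  bus=[BusRdX]  L7: P0=I P1=M  mem[L7]=60

memory[L6] = 70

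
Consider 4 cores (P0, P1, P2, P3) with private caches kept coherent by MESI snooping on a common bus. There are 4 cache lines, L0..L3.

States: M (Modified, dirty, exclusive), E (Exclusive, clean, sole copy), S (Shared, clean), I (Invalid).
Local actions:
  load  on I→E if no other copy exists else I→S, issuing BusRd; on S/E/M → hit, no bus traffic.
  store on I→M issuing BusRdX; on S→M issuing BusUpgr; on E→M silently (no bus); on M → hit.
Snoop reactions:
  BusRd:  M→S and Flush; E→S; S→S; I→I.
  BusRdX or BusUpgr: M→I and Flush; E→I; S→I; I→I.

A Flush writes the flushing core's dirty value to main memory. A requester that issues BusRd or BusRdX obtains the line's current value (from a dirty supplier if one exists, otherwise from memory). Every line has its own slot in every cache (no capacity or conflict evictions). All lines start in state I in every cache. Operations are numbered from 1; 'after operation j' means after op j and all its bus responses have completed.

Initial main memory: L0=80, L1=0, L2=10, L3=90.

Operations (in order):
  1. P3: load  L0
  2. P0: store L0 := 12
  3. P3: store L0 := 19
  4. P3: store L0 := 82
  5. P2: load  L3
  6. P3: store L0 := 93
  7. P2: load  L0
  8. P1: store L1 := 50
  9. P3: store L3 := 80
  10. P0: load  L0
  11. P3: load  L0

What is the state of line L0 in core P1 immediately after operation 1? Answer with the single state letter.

[1] P3: load  L0 | P0:I, P1:I, P2:I, P3:E(80) | bus: BusRd
[2] P0: store L0 := 12 | P0:M(12), P1:I, P2:I, P3:I | bus: BusRdX
[3] P3: store L0 := 19 | P0:I, P1:I, P2:I, P3:M(19) | bus: BusRdX,Flush
[4] P3: store L0 := 82 | P0:I, P1:I, P2:I, P3:M(82) | bus: none
[5] P2: load  L3 | P0:I, P1:I, P2:E(90), P3:I | bus: BusRd
[6] P3: store L0 := 93 | P0:I, P1:I, P2:I, P3:M(93) | bus: none
[7] P2: load  L0 | P0:I, P1:I, P2:S(93), P3:S(93) | bus: BusRd,Flush
[8] P1: store L1 := 50 | P0:I, P1:M(50), P2:I, P3:I | bus: BusRdX
[9] P3: store L3 := 80 | P0:I, P1:I, P2:I, P3:M(80) | bus: BusRdX
[10] P0: load  L0 | P0:S(93), P1:I, P2:S(93), P3:S(93) | bus: BusRd
[11] P3: load  L0 | P0:S(93), P1:I, P2:S(93), P3:S(93) | bus: none

state = I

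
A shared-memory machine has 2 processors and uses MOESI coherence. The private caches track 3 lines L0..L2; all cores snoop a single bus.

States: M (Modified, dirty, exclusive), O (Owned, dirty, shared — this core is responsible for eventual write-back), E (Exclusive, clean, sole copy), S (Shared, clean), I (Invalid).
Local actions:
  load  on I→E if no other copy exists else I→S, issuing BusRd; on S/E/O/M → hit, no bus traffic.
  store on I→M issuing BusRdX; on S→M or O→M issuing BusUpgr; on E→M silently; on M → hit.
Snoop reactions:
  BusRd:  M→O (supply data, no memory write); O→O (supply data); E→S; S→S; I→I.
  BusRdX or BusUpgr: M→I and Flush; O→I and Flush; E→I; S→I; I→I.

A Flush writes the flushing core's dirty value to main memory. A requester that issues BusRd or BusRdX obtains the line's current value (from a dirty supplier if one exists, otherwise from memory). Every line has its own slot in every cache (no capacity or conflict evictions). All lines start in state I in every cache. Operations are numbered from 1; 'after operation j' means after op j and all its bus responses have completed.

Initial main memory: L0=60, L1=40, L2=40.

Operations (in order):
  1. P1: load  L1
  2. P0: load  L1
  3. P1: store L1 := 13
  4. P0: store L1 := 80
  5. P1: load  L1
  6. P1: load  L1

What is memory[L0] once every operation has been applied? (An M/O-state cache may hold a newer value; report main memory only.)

memory[L0] = 60

1. P1: load  L1  bus=[BusRd]  L1: P0=I P1=E  mem[L1]=40
2. P0: load  L1  bus=[BusRd]  L1: P0=S P1=S  mem[L1]=40
3. P1: store L1 := 13  bus=[BusUpgr]  L1: P0=I P1=M  mem[L1]=40
4. P0: store L1 := 80  bus=[BusRdX,Flush]  L1: P0=M P1=I  mem[L1]=13
5. P1: load  L1  bus=[BusRd]  L1: P0=O P1=S  mem[L1]=13
6. P1: load  L1  bus=[-]  L1: P0=O P1=S  mem[L1]=13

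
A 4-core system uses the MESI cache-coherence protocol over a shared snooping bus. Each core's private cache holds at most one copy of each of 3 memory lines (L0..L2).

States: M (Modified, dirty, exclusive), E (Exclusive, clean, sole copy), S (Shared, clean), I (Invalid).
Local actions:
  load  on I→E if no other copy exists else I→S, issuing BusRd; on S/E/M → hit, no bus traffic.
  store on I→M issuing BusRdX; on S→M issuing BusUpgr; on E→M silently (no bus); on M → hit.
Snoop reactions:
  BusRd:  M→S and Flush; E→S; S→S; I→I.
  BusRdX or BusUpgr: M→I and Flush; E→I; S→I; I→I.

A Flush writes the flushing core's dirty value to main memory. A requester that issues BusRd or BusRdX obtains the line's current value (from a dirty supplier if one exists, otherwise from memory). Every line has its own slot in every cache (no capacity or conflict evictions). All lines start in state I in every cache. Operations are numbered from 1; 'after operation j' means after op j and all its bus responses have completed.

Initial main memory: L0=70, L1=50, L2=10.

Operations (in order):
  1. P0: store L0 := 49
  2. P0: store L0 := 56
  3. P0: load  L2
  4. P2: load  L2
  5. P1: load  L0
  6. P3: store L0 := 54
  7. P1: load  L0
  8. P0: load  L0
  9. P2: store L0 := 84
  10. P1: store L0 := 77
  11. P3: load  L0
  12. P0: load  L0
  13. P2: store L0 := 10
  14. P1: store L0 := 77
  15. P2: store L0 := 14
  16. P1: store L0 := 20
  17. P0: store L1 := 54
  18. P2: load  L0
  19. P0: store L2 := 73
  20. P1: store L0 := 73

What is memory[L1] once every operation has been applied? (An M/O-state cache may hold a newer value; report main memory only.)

memory[L1] = 50

[1] P0: store L0 := 49 | P0:M(49), P1:I, P2:I, P3:I | bus: BusRdX
[2] P0: store L0 := 56 | P0:M(56), P1:I, P2:I, P3:I | bus: none
[3] P0: load  L2 | P0:E(10), P1:I, P2:I, P3:I | bus: BusRd
[4] P2: load  L2 | P0:S(10), P1:I, P2:S(10), P3:I | bus: BusRd
[5] P1: load  L0 | P0:S(56), P1:S(56), P2:I, P3:I | bus: BusRd,Flush
[6] P3: store L0 := 54 | P0:I, P1:I, P2:I, P3:M(54) | bus: BusRdX
[7] P1: load  L0 | P0:I, P1:S(54), P2:I, P3:S(54) | bus: BusRd,Flush
[8] P0: load  L0 | P0:S(54), P1:S(54), P2:I, P3:S(54) | bus: BusRd
[9] P2: store L0 := 84 | P0:I, P1:I, P2:M(84), P3:I | bus: BusRdX
[10] P1: store L0 := 77 | P0:I, P1:M(77), P2:I, P3:I | bus: BusRdX,Flush
[11] P3: load  L0 | P0:I, P1:S(77), P2:I, P3:S(77) | bus: BusRd,Flush
[12] P0: load  L0 | P0:S(77), P1:S(77), P2:I, P3:S(77) | bus: BusRd
[13] P2: store L0 := 10 | P0:I, P1:I, P2:M(10), P3:I | bus: BusRdX
[14] P1: store L0 := 77 | P0:I, P1:M(77), P2:I, P3:I | bus: BusRdX,Flush
[15] P2: store L0 := 14 | P0:I, P1:I, P2:M(14), P3:I | bus: BusRdX,Flush
[16] P1: store L0 := 20 | P0:I, P1:M(20), P2:I, P3:I | bus: BusRdX,Flush
[17] P0: store L1 := 54 | P0:M(54), P1:I, P2:I, P3:I | bus: BusRdX
[18] P2: load  L0 | P0:I, P1:S(20), P2:S(20), P3:I | bus: BusRd,Flush
[19] P0: store L2 := 73 | P0:M(73), P1:I, P2:I, P3:I | bus: BusUpgr
[20] P1: store L0 := 73 | P0:I, P1:M(73), P2:I, P3:I | bus: BusUpgr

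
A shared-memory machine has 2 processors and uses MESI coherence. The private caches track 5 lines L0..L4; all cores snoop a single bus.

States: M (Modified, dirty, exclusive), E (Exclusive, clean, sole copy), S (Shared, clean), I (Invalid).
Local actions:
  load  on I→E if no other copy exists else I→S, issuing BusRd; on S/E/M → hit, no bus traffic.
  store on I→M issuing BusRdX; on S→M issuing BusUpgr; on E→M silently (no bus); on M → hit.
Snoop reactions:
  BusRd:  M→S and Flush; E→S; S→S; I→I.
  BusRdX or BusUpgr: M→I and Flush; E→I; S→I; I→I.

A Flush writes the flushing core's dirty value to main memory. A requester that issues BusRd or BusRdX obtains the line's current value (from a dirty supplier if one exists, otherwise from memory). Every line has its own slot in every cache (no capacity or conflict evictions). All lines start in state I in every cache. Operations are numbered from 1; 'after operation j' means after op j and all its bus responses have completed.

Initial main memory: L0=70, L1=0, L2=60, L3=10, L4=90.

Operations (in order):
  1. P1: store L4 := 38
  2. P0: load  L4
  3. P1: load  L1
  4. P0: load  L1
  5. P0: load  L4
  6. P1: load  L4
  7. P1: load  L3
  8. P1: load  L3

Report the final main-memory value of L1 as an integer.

memory[L1] = 0

1. P1: store L4 := 38  bus=[BusRdX]  L4: P0=I P1=M  mem[L4]=90
2. P0: load  L4  bus=[BusRd,Flush]  L4: P0=S P1=S  mem[L4]=38
3. P1: load  L1  bus=[BusRd]  L1: P0=I P1=E  mem[L1]=0
4. P0: load  L1  bus=[BusRd]  L1: P0=S P1=S  mem[L1]=0
5. P0: load  L4  bus=[-]  L4: P0=S P1=S  mem[L4]=38
6. P1: load  L4  bus=[-]  L4: P0=S P1=S  mem[L4]=38
7. P1: load  L3  bus=[BusRd]  L3: P0=I P1=E  mem[L3]=10
8. P1: load  L3  bus=[-]  L3: P0=I P1=E  mem[L3]=10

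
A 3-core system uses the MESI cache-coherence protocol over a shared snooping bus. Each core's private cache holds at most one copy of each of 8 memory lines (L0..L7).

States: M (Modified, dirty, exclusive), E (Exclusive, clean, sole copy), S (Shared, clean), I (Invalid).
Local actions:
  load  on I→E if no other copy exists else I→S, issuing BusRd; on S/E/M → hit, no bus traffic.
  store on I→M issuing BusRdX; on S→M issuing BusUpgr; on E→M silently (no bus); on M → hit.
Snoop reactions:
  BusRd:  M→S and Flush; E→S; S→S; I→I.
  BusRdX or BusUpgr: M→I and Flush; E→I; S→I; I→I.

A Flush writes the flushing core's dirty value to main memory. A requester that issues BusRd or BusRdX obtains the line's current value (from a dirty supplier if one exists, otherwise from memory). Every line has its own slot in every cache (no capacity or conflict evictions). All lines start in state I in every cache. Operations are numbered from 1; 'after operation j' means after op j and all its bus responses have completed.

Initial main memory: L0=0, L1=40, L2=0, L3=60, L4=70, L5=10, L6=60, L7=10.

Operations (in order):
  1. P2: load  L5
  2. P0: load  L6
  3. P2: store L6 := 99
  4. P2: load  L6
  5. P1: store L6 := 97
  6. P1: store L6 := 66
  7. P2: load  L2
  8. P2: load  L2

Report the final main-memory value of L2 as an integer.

step 1: P2: load  L5  ⟶  IIE  (L5)  txn=BusRd  M[L5]=10
step 2: P0: load  L6  ⟶  EII  (L6)  txn=BusRd  M[L6]=60
step 3: P2: store L6 := 99  ⟶  IIM  (L6)  txn=BusRdX  M[L6]=60
step 4: P2: load  L6  ⟶  IIM  (L6)  txn=∅  M[L6]=60
step 5: P1: store L6 := 97  ⟶  IMI  (L6)  txn=BusRdX+Flush  M[L6]=99
step 6: P1: store L6 := 66  ⟶  IMI  (L6)  txn=∅  M[L6]=99
step 7: P2: load  L2  ⟶  IIE  (L2)  txn=BusRd  M[L2]=0
step 8: P2: load  L2  ⟶  IIE  (L2)  txn=∅  M[L2]=0

memory[L2] = 0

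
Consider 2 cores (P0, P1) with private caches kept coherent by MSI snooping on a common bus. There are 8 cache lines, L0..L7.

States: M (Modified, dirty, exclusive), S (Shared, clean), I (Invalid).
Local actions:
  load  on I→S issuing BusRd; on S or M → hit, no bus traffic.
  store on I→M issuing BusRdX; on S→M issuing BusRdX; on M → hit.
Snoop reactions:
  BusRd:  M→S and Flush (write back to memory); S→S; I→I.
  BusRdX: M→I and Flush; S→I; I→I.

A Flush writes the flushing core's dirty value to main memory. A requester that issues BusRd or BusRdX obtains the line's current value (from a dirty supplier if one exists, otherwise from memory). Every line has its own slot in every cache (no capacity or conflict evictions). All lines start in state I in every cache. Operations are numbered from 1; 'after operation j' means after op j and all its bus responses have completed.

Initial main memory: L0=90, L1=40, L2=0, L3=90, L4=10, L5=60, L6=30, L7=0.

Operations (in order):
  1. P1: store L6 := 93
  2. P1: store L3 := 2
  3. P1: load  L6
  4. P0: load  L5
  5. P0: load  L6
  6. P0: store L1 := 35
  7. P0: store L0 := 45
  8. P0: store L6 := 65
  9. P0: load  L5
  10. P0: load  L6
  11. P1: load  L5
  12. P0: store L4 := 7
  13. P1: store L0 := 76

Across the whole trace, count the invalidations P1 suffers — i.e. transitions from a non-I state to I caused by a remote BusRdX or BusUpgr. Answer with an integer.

invalidations = 1

[1] P1: store L6 := 93 | P0:I, P1:M(93) | bus: BusRdX
[2] P1: store L3 := 2 | P0:I, P1:M(2) | bus: BusRdX
[3] P1: load  L6 | P0:I, P1:M(93) | bus: none
[4] P0: load  L5 | P0:S(60), P1:I | bus: BusRd
[5] P0: load  L6 | P0:S(93), P1:S(93) | bus: BusRd,Flush
[6] P0: store L1 := 35 | P0:M(35), P1:I | bus: BusRdX
[7] P0: store L0 := 45 | P0:M(45), P1:I | bus: BusRdX
[8] P0: store L6 := 65 | P0:M(65), P1:I | bus: BusRdX
[9] P0: load  L5 | P0:S(60), P1:I | bus: none
[10] P0: load  L6 | P0:M(65), P1:I | bus: none
[11] P1: load  L5 | P0:S(60), P1:S(60) | bus: BusRd
[12] P0: store L4 := 7 | P0:M(7), P1:I | bus: BusRdX
[13] P1: store L0 := 76 | P0:I, P1:M(76) | bus: BusRdX,Flush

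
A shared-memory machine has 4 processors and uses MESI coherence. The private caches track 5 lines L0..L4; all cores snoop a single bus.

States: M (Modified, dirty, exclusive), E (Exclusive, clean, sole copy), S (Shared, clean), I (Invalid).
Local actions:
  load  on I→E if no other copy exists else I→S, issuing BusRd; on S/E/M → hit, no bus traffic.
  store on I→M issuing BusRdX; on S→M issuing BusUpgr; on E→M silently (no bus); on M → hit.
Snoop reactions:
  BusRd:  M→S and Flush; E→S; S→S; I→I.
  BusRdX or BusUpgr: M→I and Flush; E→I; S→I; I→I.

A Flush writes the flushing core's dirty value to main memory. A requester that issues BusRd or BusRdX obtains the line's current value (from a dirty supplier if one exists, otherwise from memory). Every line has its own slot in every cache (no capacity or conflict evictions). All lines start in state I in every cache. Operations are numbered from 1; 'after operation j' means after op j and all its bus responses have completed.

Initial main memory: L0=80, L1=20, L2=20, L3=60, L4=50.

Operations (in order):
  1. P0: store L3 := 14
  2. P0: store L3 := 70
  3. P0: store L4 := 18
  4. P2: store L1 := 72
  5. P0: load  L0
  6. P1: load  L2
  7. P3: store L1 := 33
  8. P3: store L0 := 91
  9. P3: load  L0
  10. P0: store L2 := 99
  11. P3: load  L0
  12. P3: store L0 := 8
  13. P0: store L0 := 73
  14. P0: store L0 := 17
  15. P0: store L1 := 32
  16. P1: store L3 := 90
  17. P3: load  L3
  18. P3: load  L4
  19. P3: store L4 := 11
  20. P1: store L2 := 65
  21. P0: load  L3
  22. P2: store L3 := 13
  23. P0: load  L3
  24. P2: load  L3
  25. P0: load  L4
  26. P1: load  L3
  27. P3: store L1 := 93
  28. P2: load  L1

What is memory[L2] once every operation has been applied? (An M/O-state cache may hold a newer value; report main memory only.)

memory[L2] = 99

1. P0: store L3 := 14  bus=[BusRdX]  L3: P0=M P1=I P2=I P3=I  mem[L3]=60
2. P0: store L3 := 70  bus=[-]  L3: P0=M P1=I P2=I P3=I  mem[L3]=60
3. P0: store L4 := 18  bus=[BusRdX]  L4: P0=M P1=I P2=I P3=I  mem[L4]=50
4. P2: store L1 := 72  bus=[BusRdX]  L1: P0=I P1=I P2=M P3=I  mem[L1]=20
5. P0: load  L0  bus=[BusRd]  L0: P0=E P1=I P2=I P3=I  mem[L0]=80
6. P1: load  L2  bus=[BusRd]  L2: P0=I P1=E P2=I P3=I  mem[L2]=20
7. P3: store L1 := 33  bus=[BusRdX,Flush]  L1: P0=I P1=I P2=I P3=M  mem[L1]=72
8. P3: store L0 := 91  bus=[BusRdX]  L0: P0=I P1=I P2=I P3=M  mem[L0]=80
9. P3: load  L0  bus=[-]  L0: P0=I P1=I P2=I P3=M  mem[L0]=80
10. P0: store L2 := 99  bus=[BusRdX]  L2: P0=M P1=I P2=I P3=I  mem[L2]=20
11. P3: load  L0  bus=[-]  L0: P0=I P1=I P2=I P3=M  mem[L0]=80
12. P3: store L0 := 8  bus=[-]  L0: P0=I P1=I P2=I P3=M  mem[L0]=80
13. P0: store L0 := 73  bus=[BusRdX,Flush]  L0: P0=M P1=I P2=I P3=I  mem[L0]=8
14. P0: store L0 := 17  bus=[-]  L0: P0=M P1=I P2=I P3=I  mem[L0]=8
15. P0: store L1 := 32  bus=[BusRdX,Flush]  L1: P0=M P1=I P2=I P3=I  mem[L1]=33
16. P1: store L3 := 90  bus=[BusRdX,Flush]  L3: P0=I P1=M P2=I P3=I  mem[L3]=70
17. P3: load  L3  bus=[BusRd,Flush]  L3: P0=I P1=S P2=I P3=S  mem[L3]=90
18. P3: load  L4  bus=[BusRd,Flush]  L4: P0=S P1=I P2=I P3=S  mem[L4]=18
19. P3: store L4 := 11  bus=[BusUpgr]  L4: P0=I P1=I P2=I P3=M  mem[L4]=18
20. P1: store L2 := 65  bus=[BusRdX,Flush]  L2: P0=I P1=M P2=I P3=I  mem[L2]=99
21. P0: load  L3  bus=[BusRd]  L3: P0=S P1=S P2=I P3=S  mem[L3]=90
22. P2: store L3 := 13  bus=[BusRdX]  L3: P0=I P1=I P2=M P3=I  mem[L3]=90
23. P0: load  L3  bus=[BusRd,Flush]  L3: P0=S P1=I P2=S P3=I  mem[L3]=13
24. P2: load  L3  bus=[-]  L3: P0=S P1=I P2=S P3=I  mem[L3]=13
25. P0: load  L4  bus=[BusRd,Flush]  L4: P0=S P1=I P2=I P3=S  mem[L4]=11
26. P1: load  L3  bus=[BusRd]  L3: P0=S P1=S P2=S P3=I  mem[L3]=13
27. P3: store L1 := 93  bus=[BusRdX,Flush]  L1: P0=I P1=I P2=I P3=M  mem[L1]=32
28. P2: load  L1  bus=[BusRd,Flush]  L1: P0=I P1=I P2=S P3=S  mem[L1]=93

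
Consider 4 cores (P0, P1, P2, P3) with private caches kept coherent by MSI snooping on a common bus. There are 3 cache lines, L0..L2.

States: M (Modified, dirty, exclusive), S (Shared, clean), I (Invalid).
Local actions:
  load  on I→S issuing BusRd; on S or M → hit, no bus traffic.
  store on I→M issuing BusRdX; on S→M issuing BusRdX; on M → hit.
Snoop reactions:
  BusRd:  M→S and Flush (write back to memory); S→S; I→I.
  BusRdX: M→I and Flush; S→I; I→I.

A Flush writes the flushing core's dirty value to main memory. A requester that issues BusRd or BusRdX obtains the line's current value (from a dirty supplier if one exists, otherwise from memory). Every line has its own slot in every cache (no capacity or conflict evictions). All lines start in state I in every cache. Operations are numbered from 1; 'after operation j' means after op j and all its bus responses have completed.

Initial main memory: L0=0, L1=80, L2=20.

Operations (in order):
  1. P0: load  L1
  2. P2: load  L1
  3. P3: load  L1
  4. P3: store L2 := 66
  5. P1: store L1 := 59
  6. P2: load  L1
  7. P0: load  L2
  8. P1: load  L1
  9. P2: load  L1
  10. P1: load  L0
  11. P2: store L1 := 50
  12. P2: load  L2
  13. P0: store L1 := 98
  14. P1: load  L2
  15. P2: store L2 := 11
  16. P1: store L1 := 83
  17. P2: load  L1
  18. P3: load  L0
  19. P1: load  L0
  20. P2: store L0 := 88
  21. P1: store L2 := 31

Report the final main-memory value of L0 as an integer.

step 1: P0: load  L1  ⟶  SIII  (L1)  txn=BusRd  M[L1]=80
step 2: P2: load  L1  ⟶  SISI  (L1)  txn=BusRd  M[L1]=80
step 3: P3: load  L1  ⟶  SISS  (L1)  txn=BusRd  M[L1]=80
step 4: P3: store L2 := 66  ⟶  IIIM  (L2)  txn=BusRdX  M[L2]=20
step 5: P1: store L1 := 59  ⟶  IMII  (L1)  txn=BusRdX  M[L1]=80
step 6: P2: load  L1  ⟶  ISSI  (L1)  txn=BusRd+Flush  M[L1]=59
step 7: P0: load  L2  ⟶  SIIS  (L2)  txn=BusRd+Flush  M[L2]=66
step 8: P1: load  L1  ⟶  ISSI  (L1)  txn=∅  M[L1]=59
step 9: P2: load  L1  ⟶  ISSI  (L1)  txn=∅  M[L1]=59
step 10: P1: load  L0  ⟶  ISII  (L0)  txn=BusRd  M[L0]=0
step 11: P2: store L1 := 50  ⟶  IIMI  (L1)  txn=BusRdX  M[L1]=59
step 12: P2: load  L2  ⟶  SISS  (L2)  txn=BusRd  M[L2]=66
step 13: P0: store L1 := 98  ⟶  MIII  (L1)  txn=BusRdX+Flush  M[L1]=50
step 14: P1: load  L2  ⟶  SSSS  (L2)  txn=BusRd  M[L2]=66
step 15: P2: store L2 := 11  ⟶  IIMI  (L2)  txn=BusRdX  M[L2]=66
step 16: P1: store L1 := 83  ⟶  IMII  (L1)  txn=BusRdX+Flush  M[L1]=98
step 17: P2: load  L1  ⟶  ISSI  (L1)  txn=BusRd+Flush  M[L1]=83
step 18: P3: load  L0  ⟶  ISIS  (L0)  txn=BusRd  M[L0]=0
step 19: P1: load  L0  ⟶  ISIS  (L0)  txn=∅  M[L0]=0
step 20: P2: store L0 := 88  ⟶  IIMI  (L0)  txn=BusRdX  M[L0]=0
step 21: P1: store L2 := 31  ⟶  IMII  (L2)  txn=BusRdX+Flush  M[L2]=11

memory[L0] = 0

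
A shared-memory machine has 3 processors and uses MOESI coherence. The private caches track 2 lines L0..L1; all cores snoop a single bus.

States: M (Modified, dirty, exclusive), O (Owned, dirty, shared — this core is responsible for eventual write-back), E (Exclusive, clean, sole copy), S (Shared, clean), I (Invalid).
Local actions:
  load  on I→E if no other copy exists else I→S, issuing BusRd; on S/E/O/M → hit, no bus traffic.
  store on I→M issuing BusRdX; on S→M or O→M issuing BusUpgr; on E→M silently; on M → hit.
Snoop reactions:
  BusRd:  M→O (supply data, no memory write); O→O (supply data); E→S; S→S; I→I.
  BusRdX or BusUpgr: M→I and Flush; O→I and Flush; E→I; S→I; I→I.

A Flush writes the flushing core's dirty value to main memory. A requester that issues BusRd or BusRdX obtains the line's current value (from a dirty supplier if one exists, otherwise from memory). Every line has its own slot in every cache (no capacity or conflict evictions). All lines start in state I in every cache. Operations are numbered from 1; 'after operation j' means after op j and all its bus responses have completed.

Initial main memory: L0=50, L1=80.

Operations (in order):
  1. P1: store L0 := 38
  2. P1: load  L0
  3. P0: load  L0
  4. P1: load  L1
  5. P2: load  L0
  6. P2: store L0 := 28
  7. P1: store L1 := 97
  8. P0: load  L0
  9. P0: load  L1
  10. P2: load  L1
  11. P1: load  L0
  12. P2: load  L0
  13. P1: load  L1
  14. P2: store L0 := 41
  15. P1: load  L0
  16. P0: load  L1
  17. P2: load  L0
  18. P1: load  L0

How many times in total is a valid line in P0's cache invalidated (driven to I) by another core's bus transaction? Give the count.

invalidations = 2

[1] P1: store L0 := 38 | P0:I, P1:M(38), P2:I | bus: BusRdX
[2] P1: load  L0 | P0:I, P1:M(38), P2:I | bus: none
[3] P0: load  L0 | P0:S(38), P1:O(38), P2:I | bus: BusRd
[4] P1: load  L1 | P0:I, P1:E(80), P2:I | bus: BusRd
[5] P2: load  L0 | P0:S(38), P1:O(38), P2:S(38) | bus: BusRd
[6] P2: store L0 := 28 | P0:I, P1:I, P2:M(28) | bus: BusUpgr,Flush
[7] P1: store L1 := 97 | P0:I, P1:M(97), P2:I | bus: none
[8] P0: load  L0 | P0:S(28), P1:I, P2:O(28) | bus: BusRd
[9] P0: load  L1 | P0:S(97), P1:O(97), P2:I | bus: BusRd
[10] P2: load  L1 | P0:S(97), P1:O(97), P2:S(97) | bus: BusRd
[11] P1: load  L0 | P0:S(28), P1:S(28), P2:O(28) | bus: BusRd
[12] P2: load  L0 | P0:S(28), P1:S(28), P2:O(28) | bus: none
[13] P1: load  L1 | P0:S(97), P1:O(97), P2:S(97) | bus: none
[14] P2: store L0 := 41 | P0:I, P1:I, P2:M(41) | bus: BusUpgr
[15] P1: load  L0 | P0:I, P1:S(41), P2:O(41) | bus: BusRd
[16] P0: load  L1 | P0:S(97), P1:O(97), P2:S(97) | bus: none
[17] P2: load  L0 | P0:I, P1:S(41), P2:O(41) | bus: none
[18] P1: load  L0 | P0:I, P1:S(41), P2:O(41) | bus: none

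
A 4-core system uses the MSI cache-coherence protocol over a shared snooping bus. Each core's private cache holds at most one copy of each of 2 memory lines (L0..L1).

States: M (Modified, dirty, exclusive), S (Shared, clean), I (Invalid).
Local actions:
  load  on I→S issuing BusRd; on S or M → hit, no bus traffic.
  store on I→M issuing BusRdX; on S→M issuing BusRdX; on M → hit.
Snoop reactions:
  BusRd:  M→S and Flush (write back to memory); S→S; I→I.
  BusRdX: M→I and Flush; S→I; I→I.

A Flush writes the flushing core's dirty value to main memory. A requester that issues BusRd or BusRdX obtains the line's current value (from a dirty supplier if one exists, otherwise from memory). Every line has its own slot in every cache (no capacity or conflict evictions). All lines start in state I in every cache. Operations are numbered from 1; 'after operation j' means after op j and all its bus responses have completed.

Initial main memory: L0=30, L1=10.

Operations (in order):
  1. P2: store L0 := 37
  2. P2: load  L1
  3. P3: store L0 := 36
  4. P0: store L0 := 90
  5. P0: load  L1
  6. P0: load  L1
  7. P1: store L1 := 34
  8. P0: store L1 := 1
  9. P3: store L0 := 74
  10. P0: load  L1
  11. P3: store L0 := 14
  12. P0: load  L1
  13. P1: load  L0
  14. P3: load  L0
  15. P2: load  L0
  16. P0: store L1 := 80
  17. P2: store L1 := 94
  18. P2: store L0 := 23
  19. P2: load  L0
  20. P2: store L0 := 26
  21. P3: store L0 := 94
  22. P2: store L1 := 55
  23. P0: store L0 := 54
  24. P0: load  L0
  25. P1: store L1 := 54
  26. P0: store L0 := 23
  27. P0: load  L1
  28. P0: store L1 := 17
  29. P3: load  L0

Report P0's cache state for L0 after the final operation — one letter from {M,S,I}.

state = S

step 1: P2: store L0 := 37  ⟶  IIMI  (L0)  txn=BusRdX  M[L0]=30
step 2: P2: load  L1  ⟶  IISI  (L1)  txn=BusRd  M[L1]=10
step 3: P3: store L0 := 36  ⟶  IIIM  (L0)  txn=BusRdX+Flush  M[L0]=37
step 4: P0: store L0 := 90  ⟶  MIII  (L0)  txn=BusRdX+Flush  M[L0]=36
step 5: P0: load  L1  ⟶  SISI  (L1)  txn=BusRd  M[L1]=10
step 6: P0: load  L1  ⟶  SISI  (L1)  txn=∅  M[L1]=10
step 7: P1: store L1 := 34  ⟶  IMII  (L1)  txn=BusRdX  M[L1]=10
step 8: P0: store L1 := 1  ⟶  MIII  (L1)  txn=BusRdX+Flush  M[L1]=34
step 9: P3: store L0 := 74  ⟶  IIIM  (L0)  txn=BusRdX+Flush  M[L0]=90
step 10: P0: load  L1  ⟶  MIII  (L1)  txn=∅  M[L1]=34
step 11: P3: store L0 := 14  ⟶  IIIM  (L0)  txn=∅  M[L0]=90
step 12: P0: load  L1  ⟶  MIII  (L1)  txn=∅  M[L1]=34
step 13: P1: load  L0  ⟶  ISIS  (L0)  txn=BusRd+Flush  M[L0]=14
step 14: P3: load  L0  ⟶  ISIS  (L0)  txn=∅  M[L0]=14
step 15: P2: load  L0  ⟶  ISSS  (L0)  txn=BusRd  M[L0]=14
step 16: P0: store L1 := 80  ⟶  MIII  (L1)  txn=∅  M[L1]=34
step 17: P2: store L1 := 94  ⟶  IIMI  (L1)  txn=BusRdX+Flush  M[L1]=80
step 18: P2: store L0 := 23  ⟶  IIMI  (L0)  txn=BusRdX  M[L0]=14
step 19: P2: load  L0  ⟶  IIMI  (L0)  txn=∅  M[L0]=14
step 20: P2: store L0 := 26  ⟶  IIMI  (L0)  txn=∅  M[L0]=14
step 21: P3: store L0 := 94  ⟶  IIIM  (L0)  txn=BusRdX+Flush  M[L0]=26
step 22: P2: store L1 := 55  ⟶  IIMI  (L1)  txn=∅  M[L1]=80
step 23: P0: store L0 := 54  ⟶  MIII  (L0)  txn=BusRdX+Flush  M[L0]=94
step 24: P0: load  L0  ⟶  MIII  (L0)  txn=∅  M[L0]=94
step 25: P1: store L1 := 54  ⟶  IMII  (L1)  txn=BusRdX+Flush  M[L1]=55
step 26: P0: store L0 := 23  ⟶  MIII  (L0)  txn=∅  M[L0]=94
step 27: P0: load  L1  ⟶  SSII  (L1)  txn=BusRd+Flush  M[L1]=54
step 28: P0: store L1 := 17  ⟶  MIII  (L1)  txn=BusRdX  M[L1]=54
step 29: P3: load  L0  ⟶  SIIS  (L0)  txn=BusRd+Flush  M[L0]=23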